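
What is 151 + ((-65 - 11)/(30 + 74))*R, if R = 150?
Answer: 538/13 ≈ 41.385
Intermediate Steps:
151 + ((-65 - 11)/(30 + 74))*R = 151 + ((-65 - 11)/(30 + 74))*150 = 151 - 76/104*150 = 151 - 76*1/104*150 = 151 - 19/26*150 = 151 - 1425/13 = 538/13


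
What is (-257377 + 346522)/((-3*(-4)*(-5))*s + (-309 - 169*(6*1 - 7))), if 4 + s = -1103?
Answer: 17829/13256 ≈ 1.3450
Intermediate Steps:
s = -1107 (s = -4 - 1103 = -1107)
(-257377 + 346522)/((-3*(-4)*(-5))*s + (-309 - 169*(6*1 - 7))) = (-257377 + 346522)/((-3*(-4)*(-5))*(-1107) + (-309 - 169*(6*1 - 7))) = 89145/((12*(-5))*(-1107) + (-309 - 169*(6 - 7))) = 89145/(-60*(-1107) + (-309 - 169*(-1))) = 89145/(66420 + (-309 + 169)) = 89145/(66420 - 140) = 89145/66280 = 89145*(1/66280) = 17829/13256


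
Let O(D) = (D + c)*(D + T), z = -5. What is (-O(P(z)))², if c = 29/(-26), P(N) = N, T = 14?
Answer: 2047761/676 ≈ 3029.2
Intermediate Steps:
c = -29/26 (c = 29*(-1/26) = -29/26 ≈ -1.1154)
O(D) = (14 + D)*(-29/26 + D) (O(D) = (D - 29/26)*(D + 14) = (-29/26 + D)*(14 + D) = (14 + D)*(-29/26 + D))
(-O(P(z)))² = (-(-203/13 + (-5)² + (335/26)*(-5)))² = (-(-203/13 + 25 - 1675/26))² = (-1*(-1431/26))² = (1431/26)² = 2047761/676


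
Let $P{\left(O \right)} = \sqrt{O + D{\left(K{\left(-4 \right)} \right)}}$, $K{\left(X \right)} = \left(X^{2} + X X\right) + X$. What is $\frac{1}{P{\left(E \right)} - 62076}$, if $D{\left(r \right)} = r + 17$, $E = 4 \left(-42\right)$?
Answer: $- \frac{20692}{1284476633} - \frac{i \sqrt{123}}{3853429899} \approx -1.6109 \cdot 10^{-5} - 2.8781 \cdot 10^{-9} i$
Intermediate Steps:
$E = -168$
$K{\left(X \right)} = X + 2 X^{2}$ ($K{\left(X \right)} = \left(X^{2} + X^{2}\right) + X = 2 X^{2} + X = X + 2 X^{2}$)
$D{\left(r \right)} = 17 + r$
$P{\left(O \right)} = \sqrt{45 + O}$ ($P{\left(O \right)} = \sqrt{O - \left(-17 + 4 \left(1 + 2 \left(-4\right)\right)\right)} = \sqrt{O - \left(-17 + 4 \left(1 - 8\right)\right)} = \sqrt{O + \left(17 - -28\right)} = \sqrt{O + \left(17 + 28\right)} = \sqrt{O + 45} = \sqrt{45 + O}$)
$\frac{1}{P{\left(E \right)} - 62076} = \frac{1}{\sqrt{45 - 168} - 62076} = \frac{1}{\sqrt{-123} - 62076} = \frac{1}{i \sqrt{123} - 62076} = \frac{1}{-62076 + i \sqrt{123}}$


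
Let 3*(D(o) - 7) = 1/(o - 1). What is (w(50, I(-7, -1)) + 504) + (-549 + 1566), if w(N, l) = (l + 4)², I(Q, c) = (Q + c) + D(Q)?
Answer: 881137/576 ≈ 1529.8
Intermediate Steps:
D(o) = 7 + 1/(3*(-1 + o)) (D(o) = 7 + 1/(3*(o - 1)) = 7 + 1/(3*(-1 + o)))
I(Q, c) = Q + c + (-20 + 21*Q)/(3*(-1 + Q)) (I(Q, c) = (Q + c) + (-20 + 21*Q)/(3*(-1 + Q)) = Q + c + (-20 + 21*Q)/(3*(-1 + Q)))
w(N, l) = (4 + l)²
(w(50, I(-7, -1)) + 504) + (-549 + 1566) = ((4 + (-20/3 + 7*(-7) + (-1 - 7)*(-7 - 1))/(-1 - 7))² + 504) + (-549 + 1566) = ((4 + (-20/3 - 49 - 8*(-8))/(-8))² + 504) + 1017 = ((4 - (-20/3 - 49 + 64)/8)² + 504) + 1017 = ((4 - ⅛*25/3)² + 504) + 1017 = ((4 - 25/24)² + 504) + 1017 = ((71/24)² + 504) + 1017 = (5041/576 + 504) + 1017 = 295345/576 + 1017 = 881137/576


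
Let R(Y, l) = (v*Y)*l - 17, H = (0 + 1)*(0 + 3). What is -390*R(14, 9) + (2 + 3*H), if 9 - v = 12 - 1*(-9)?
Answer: 596321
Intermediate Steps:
H = 3 (H = 1*3 = 3)
v = -12 (v = 9 - (12 - 1*(-9)) = 9 - (12 + 9) = 9 - 1*21 = 9 - 21 = -12)
R(Y, l) = -17 - 12*Y*l (R(Y, l) = (-12*Y)*l - 17 = -12*Y*l - 17 = -17 - 12*Y*l)
-390*R(14, 9) + (2 + 3*H) = -390*(-17 - 12*14*9) + (2 + 3*3) = -390*(-17 - 1512) + (2 + 9) = -390*(-1529) + 11 = 596310 + 11 = 596321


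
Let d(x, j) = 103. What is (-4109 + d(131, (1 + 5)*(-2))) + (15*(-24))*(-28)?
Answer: 6074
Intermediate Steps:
(-4109 + d(131, (1 + 5)*(-2))) + (15*(-24))*(-28) = (-4109 + 103) + (15*(-24))*(-28) = -4006 - 360*(-28) = -4006 + 10080 = 6074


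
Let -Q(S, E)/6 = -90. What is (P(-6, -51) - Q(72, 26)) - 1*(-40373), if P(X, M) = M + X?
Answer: 39776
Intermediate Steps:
Q(S, E) = 540 (Q(S, E) = -6*(-90) = 540)
(P(-6, -51) - Q(72, 26)) - 1*(-40373) = ((-51 - 6) - 1*540) - 1*(-40373) = (-57 - 540) + 40373 = -597 + 40373 = 39776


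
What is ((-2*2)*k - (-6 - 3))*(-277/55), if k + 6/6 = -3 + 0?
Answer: -1385/11 ≈ -125.91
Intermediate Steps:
k = -4 (k = -1 + (-3 + 0) = -1 - 3 = -4)
((-2*2)*k - (-6 - 3))*(-277/55) = (-2*2*(-4) - (-6 - 3))*(-277/55) = (-4*(-4) - 1*(-9))*(-277*1/55) = (16 + 9)*(-277/55) = 25*(-277/55) = -1385/11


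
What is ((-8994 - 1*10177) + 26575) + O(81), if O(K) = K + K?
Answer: 7566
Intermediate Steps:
O(K) = 2*K
((-8994 - 1*10177) + 26575) + O(81) = ((-8994 - 1*10177) + 26575) + 2*81 = ((-8994 - 10177) + 26575) + 162 = (-19171 + 26575) + 162 = 7404 + 162 = 7566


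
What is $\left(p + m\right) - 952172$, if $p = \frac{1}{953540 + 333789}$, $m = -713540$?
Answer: $- \frac{2144319363247}{1287329} \approx -1.6657 \cdot 10^{6}$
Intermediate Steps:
$p = \frac{1}{1287329} \approx 7.768 \cdot 10^{-7}$
$\left(p + m\right) - 952172 = \left(\frac{1}{1287329} - 713540\right) - 952172 = - \frac{918560734659}{1287329} - 952172 = - \frac{2144319363247}{1287329}$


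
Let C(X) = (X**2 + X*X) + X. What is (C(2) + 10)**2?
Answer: 400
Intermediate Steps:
C(X) = X + 2*X**2 (C(X) = (X**2 + X**2) + X = 2*X**2 + X = X + 2*X**2)
(C(2) + 10)**2 = (2*(1 + 2*2) + 10)**2 = (2*(1 + 4) + 10)**2 = (2*5 + 10)**2 = (10 + 10)**2 = 20**2 = 400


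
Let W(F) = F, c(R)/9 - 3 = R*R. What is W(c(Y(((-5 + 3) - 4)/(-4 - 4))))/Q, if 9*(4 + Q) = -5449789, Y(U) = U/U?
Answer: -324/5449825 ≈ -5.9451e-5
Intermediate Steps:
Y(U) = 1
Q = -5449825/9 (Q = -4 + (⅑)*(-5449789) = -4 - 5449789/9 = -5449825/9 ≈ -6.0554e+5)
c(R) = 27 + 9*R² (c(R) = 27 + 9*(R*R) = 27 + 9*R²)
W(c(Y(((-5 + 3) - 4)/(-4 - 4))))/Q = (27 + 9*1²)/(-5449825/9) = (27 + 9*1)*(-9/5449825) = (27 + 9)*(-9/5449825) = 36*(-9/5449825) = -324/5449825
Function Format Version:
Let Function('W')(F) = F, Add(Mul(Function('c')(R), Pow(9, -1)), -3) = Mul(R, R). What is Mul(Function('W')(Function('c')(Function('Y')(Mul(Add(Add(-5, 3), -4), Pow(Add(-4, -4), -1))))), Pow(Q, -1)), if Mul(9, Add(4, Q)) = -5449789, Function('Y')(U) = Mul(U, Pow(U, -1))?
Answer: Rational(-324, 5449825) ≈ -5.9451e-5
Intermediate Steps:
Function('Y')(U) = 1
Q = Rational(-5449825, 9) (Q = Add(-4, Mul(Rational(1, 9), -5449789)) = Add(-4, Rational(-5449789, 9)) = Rational(-5449825, 9) ≈ -6.0554e+5)
Function('c')(R) = Add(27, Mul(9, Pow(R, 2))) (Function('c')(R) = Add(27, Mul(9, Mul(R, R))) = Add(27, Mul(9, Pow(R, 2))))
Mul(Function('W')(Function('c')(Function('Y')(Mul(Add(Add(-5, 3), -4), Pow(Add(-4, -4), -1))))), Pow(Q, -1)) = Mul(Add(27, Mul(9, Pow(1, 2))), Pow(Rational(-5449825, 9), -1)) = Mul(Add(27, Mul(9, 1)), Rational(-9, 5449825)) = Mul(Add(27, 9), Rational(-9, 5449825)) = Mul(36, Rational(-9, 5449825)) = Rational(-324, 5449825)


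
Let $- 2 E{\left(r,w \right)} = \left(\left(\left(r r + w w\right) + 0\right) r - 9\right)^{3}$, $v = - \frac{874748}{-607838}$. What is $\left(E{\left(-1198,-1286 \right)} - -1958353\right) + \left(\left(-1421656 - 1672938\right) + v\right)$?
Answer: $\frac{2200310614224752994210755329306963}{86834} \approx 2.5339 \cdot 10^{28}$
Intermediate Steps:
$v = \frac{62482}{43417}$ ($v = \left(-874748\right) \left(- \frac{1}{607838}\right) = \frac{62482}{43417} \approx 1.4391$)
$E{\left(r,w \right)} = - \frac{\left(-9 + r \left(r^{2} + w^{2}\right)\right)^{3}}{2}$ ($E{\left(r,w \right)} = - \frac{\left(\left(\left(r r + w w\right) + 0\right) r - 9\right)^{3}}{2} = - \frac{\left(\left(\left(r^{2} + w^{2}\right) + 0\right) r - 9\right)^{3}}{2} = - \frac{\left(\left(r^{2} + w^{2}\right) r - 9\right)^{3}}{2} = - \frac{\left(r \left(r^{2} + w^{2}\right) - 9\right)^{3}}{2} = - \frac{\left(-9 + r \left(r^{2} + w^{2}\right)\right)^{3}}{2}$)
$\left(E{\left(-1198,-1286 \right)} - -1958353\right) + \left(\left(-1421656 - 1672938\right) + v\right) = \left(- \frac{\left(-9 + \left(-1198\right)^{3} - 1198 \left(-1286\right)^{2}\right)^{3}}{2} - -1958353\right) + \left(\left(-1421656 - 1672938\right) + \frac{62482}{43417}\right) = \left(- \frac{\left(-9 - 1719374392 - 1981247608\right)^{3}}{2} + 1958353\right) + \left(-3094594 + \frac{62482}{43417}\right) = \left(- \frac{\left(-9 - 1719374392 - 1981247608\right)^{3}}{2} + 1958353\right) - \frac{134357925216}{43417} = \left(- \frac{\left(-3700622009\right)^{3}}{2} + 1958353\right) - \frac{134357925216}{43417} = \left(\left(- \frac{1}{2}\right) \left(-50678550204407328793119146729\right) + 1958353\right) - \frac{134357925216}{43417} = \left(\frac{50678550204407328793119146729}{2} + 1958353\right) - \frac{134357925216}{43417} = \frac{50678550204407328793123063435}{2} - \frac{134357925216}{43417} = \frac{2200310614224752994210755329306963}{86834}$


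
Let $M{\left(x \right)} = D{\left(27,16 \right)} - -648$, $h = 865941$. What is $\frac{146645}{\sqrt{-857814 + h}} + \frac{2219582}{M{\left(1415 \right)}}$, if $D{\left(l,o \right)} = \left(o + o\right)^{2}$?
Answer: $\frac{1109791}{836} + \frac{146645 \sqrt{903}}{2709} \approx 2954.2$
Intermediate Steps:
$D{\left(l,o \right)} = 4 o^{2}$ ($D{\left(l,o \right)} = \left(2 o\right)^{2} = 4 o^{2}$)
$M{\left(x \right)} = 1672$ ($M{\left(x \right)} = 4 \cdot 16^{2} - -648 = 4 \cdot 256 + 648 = 1024 + 648 = 1672$)
$\frac{146645}{\sqrt{-857814 + h}} + \frac{2219582}{M{\left(1415 \right)}} = \frac{146645}{\sqrt{-857814 + 865941}} + \frac{2219582}{1672} = \frac{146645}{\sqrt{8127}} + 2219582 \cdot \frac{1}{1672} = \frac{146645}{3 \sqrt{903}} + \frac{1109791}{836} = 146645 \frac{\sqrt{903}}{2709} + \frac{1109791}{836} = \frac{146645 \sqrt{903}}{2709} + \frac{1109791}{836} = \frac{1109791}{836} + \frac{146645 \sqrt{903}}{2709}$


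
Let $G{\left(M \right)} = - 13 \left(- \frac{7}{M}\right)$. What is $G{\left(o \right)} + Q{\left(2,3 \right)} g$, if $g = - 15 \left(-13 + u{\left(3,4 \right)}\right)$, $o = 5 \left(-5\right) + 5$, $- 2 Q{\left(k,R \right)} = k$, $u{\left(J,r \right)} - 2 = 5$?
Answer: $- \frac{1891}{20} \approx -94.55$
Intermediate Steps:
$u{\left(J,r \right)} = 7$ ($u{\left(J,r \right)} = 2 + 5 = 7$)
$Q{\left(k,R \right)} = - \frac{k}{2}$
$o = -20$ ($o = -25 + 5 = -20$)
$G{\left(M \right)} = \frac{91}{M}$
$g = 90$ ($g = - 15 \left(-13 + 7\right) = \left(-15\right) \left(-6\right) = 90$)
$G{\left(o \right)} + Q{\left(2,3 \right)} g = \frac{91}{-20} + \left(- \frac{1}{2}\right) 2 \cdot 90 = 91 \left(- \frac{1}{20}\right) - 90 = - \frac{91}{20} - 90 = - \frac{1891}{20}$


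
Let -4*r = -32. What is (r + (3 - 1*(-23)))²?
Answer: 1156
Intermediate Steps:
r = 8 (r = -¼*(-32) = 8)
(r + (3 - 1*(-23)))² = (8 + (3 - 1*(-23)))² = (8 + (3 + 23))² = (8 + 26)² = 34² = 1156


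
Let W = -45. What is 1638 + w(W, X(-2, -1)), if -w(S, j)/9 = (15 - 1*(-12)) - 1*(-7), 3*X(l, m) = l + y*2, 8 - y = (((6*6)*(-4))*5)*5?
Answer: 1332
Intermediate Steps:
y = 3608 (y = 8 - ((6*6)*(-4))*5*5 = 8 - (36*(-4))*5*5 = 8 - (-144*5)*5 = 8 - (-720)*5 = 8 - 1*(-3600) = 8 + 3600 = 3608)
X(l, m) = 7216/3 + l/3 (X(l, m) = (l + 3608*2)/3 = (l + 7216)/3 = (7216 + l)/3 = 7216/3 + l/3)
w(S, j) = -306 (w(S, j) = -9*((15 - 1*(-12)) - 1*(-7)) = -9*((15 + 12) + 7) = -9*(27 + 7) = -9*34 = -306)
1638 + w(W, X(-2, -1)) = 1638 - 306 = 1332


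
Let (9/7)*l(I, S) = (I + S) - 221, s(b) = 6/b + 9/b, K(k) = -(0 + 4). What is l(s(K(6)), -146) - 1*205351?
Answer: -7403017/36 ≈ -2.0564e+5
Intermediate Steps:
K(k) = -4 (K(k) = -1*4 = -4)
s(b) = 15/b
l(I, S) = -1547/9 + 7*I/9 + 7*S/9 (l(I, S) = 7*((I + S) - 221)/9 = 7*(-221 + I + S)/9 = -1547/9 + 7*I/9 + 7*S/9)
l(s(K(6)), -146) - 1*205351 = (-1547/9 + 7*(15/(-4))/9 + (7/9)*(-146)) - 1*205351 = (-1547/9 + 7*(15*(-¼))/9 - 1022/9) - 205351 = (-1547/9 + (7/9)*(-15/4) - 1022/9) - 205351 = (-1547/9 - 35/12 - 1022/9) - 205351 = -10381/36 - 205351 = -7403017/36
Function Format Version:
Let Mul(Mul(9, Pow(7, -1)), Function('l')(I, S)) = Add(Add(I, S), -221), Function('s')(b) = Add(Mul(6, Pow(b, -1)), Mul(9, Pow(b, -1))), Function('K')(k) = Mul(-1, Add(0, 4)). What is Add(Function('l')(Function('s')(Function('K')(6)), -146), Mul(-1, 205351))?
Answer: Rational(-7403017, 36) ≈ -2.0564e+5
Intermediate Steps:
Function('K')(k) = -4 (Function('K')(k) = Mul(-1, 4) = -4)
Function('s')(b) = Mul(15, Pow(b, -1))
Function('l')(I, S) = Add(Rational(-1547, 9), Mul(Rational(7, 9), I), Mul(Rational(7, 9), S)) (Function('l')(I, S) = Mul(Rational(7, 9), Add(Add(I, S), -221)) = Mul(Rational(7, 9), Add(-221, I, S)) = Add(Rational(-1547, 9), Mul(Rational(7, 9), I), Mul(Rational(7, 9), S)))
Add(Function('l')(Function('s')(Function('K')(6)), -146), Mul(-1, 205351)) = Add(Add(Rational(-1547, 9), Mul(Rational(7, 9), Mul(15, Pow(-4, -1))), Mul(Rational(7, 9), -146)), Mul(-1, 205351)) = Add(Add(Rational(-1547, 9), Mul(Rational(7, 9), Mul(15, Rational(-1, 4))), Rational(-1022, 9)), -205351) = Add(Add(Rational(-1547, 9), Mul(Rational(7, 9), Rational(-15, 4)), Rational(-1022, 9)), -205351) = Add(Add(Rational(-1547, 9), Rational(-35, 12), Rational(-1022, 9)), -205351) = Add(Rational(-10381, 36), -205351) = Rational(-7403017, 36)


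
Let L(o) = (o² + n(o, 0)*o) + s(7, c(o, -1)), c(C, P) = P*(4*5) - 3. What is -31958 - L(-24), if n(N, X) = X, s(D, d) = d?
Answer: -32511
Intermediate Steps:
c(C, P) = -3 + 20*P (c(C, P) = P*20 - 3 = 20*P - 3 = -3 + 20*P)
L(o) = -23 + o² (L(o) = (o² + 0*o) + (-3 + 20*(-1)) = (o² + 0) + (-3 - 20) = o² - 23 = -23 + o²)
-31958 - L(-24) = -31958 - (-23 + (-24)²) = -31958 - (-23 + 576) = -31958 - 1*553 = -31958 - 553 = -32511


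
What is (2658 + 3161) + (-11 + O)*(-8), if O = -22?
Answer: 6083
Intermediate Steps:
(2658 + 3161) + (-11 + O)*(-8) = (2658 + 3161) + (-11 - 22)*(-8) = 5819 - 33*(-8) = 5819 + 264 = 6083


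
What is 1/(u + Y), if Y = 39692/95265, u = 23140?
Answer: 95265/2204471792 ≈ 4.3214e-5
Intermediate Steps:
Y = 39692/95265 (Y = 39692*(1/95265) = 39692/95265 ≈ 0.41665)
1/(u + Y) = 1/(23140 + 39692/95265) = 1/(2204471792/95265) = 95265/2204471792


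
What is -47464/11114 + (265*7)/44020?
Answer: -206874881/48923828 ≈ -4.2285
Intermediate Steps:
-47464/11114 + (265*7)/44020 = -47464*1/11114 + 1855*(1/44020) = -23732/5557 + 371/8804 = -206874881/48923828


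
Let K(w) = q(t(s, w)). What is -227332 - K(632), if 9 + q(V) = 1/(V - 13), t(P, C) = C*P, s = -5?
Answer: -721295878/3173 ≈ -2.2732e+5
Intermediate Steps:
q(V) = -9 + 1/(-13 + V) (q(V) = -9 + 1/(V - 13) = -9 + 1/(-13 + V))
K(w) = (118 + 45*w)/(-13 - 5*w) (K(w) = (118 - 9*w*(-5))/(-13 + w*(-5)) = (118 - (-45)*w)/(-13 - 5*w) = (118 + 45*w)/(-13 - 5*w))
-227332 - K(632) = -227332 - (118 + 45*632)/(-13 - 5*632) = -227332 - (118 + 28440)/(-13 - 3160) = -227332 - 28558/(-3173) = -227332 - (-1)*28558/3173 = -227332 - 1*(-28558/3173) = -227332 + 28558/3173 = -721295878/3173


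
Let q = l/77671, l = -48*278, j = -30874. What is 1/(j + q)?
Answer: -77671/2398027798 ≈ -3.2390e-5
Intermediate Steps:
l = -13344
q = -13344/77671 ≈ -0.17180
1/(j + q) = 1/(-30874 - 13344/77671) = 1/(-2398027798/77671) = -77671/2398027798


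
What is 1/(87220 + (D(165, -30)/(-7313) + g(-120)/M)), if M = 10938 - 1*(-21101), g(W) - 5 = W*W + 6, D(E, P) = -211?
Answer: 234301207/20435863422412 ≈ 1.1465e-5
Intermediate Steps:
g(W) = 11 + W² (g(W) = 5 + (W*W + 6) = 5 + (W² + 6) = 5 + (6 + W²) = 11 + W²)
M = 32039 (M = 10938 + 21101 = 32039)
1/(87220 + (D(165, -30)/(-7313) + g(-120)/M)) = 1/(87220 + (-211/(-7313) + (11 + (-120)²)/32039)) = 1/(87220 + (-211*(-1/7313) + (11 + 14400)*(1/32039))) = 1/(87220 + (211/7313 + 14411*(1/32039))) = 1/(87220 + (211/7313 + 14411/32039)) = 1/(87220 + 112147872/234301207) = 1/(20435863422412/234301207) = 234301207/20435863422412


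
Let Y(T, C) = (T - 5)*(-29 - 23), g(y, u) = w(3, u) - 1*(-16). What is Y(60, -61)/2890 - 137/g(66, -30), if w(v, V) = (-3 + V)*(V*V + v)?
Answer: -8478345/8607287 ≈ -0.98502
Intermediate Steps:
w(v, V) = (-3 + V)*(v + V**2) (w(v, V) = (-3 + V)*(V**2 + v) = (-3 + V)*(v + V**2))
g(y, u) = 7 + u**3 - 3*u**2 + 3*u (g(y, u) = (u**3 - 3*3 - 3*u**2 + u*3) - 1*(-16) = (u**3 - 9 - 3*u**2 + 3*u) + 16 = (-9 + u**3 - 3*u**2 + 3*u) + 16 = 7 + u**3 - 3*u**2 + 3*u)
Y(T, C) = 260 - 52*T (Y(T, C) = (-5 + T)*(-52) = 260 - 52*T)
Y(60, -61)/2890 - 137/g(66, -30) = (260 - 52*60)/2890 - 137/(7 + (-30)**3 - 3*(-30)**2 + 3*(-30)) = (260 - 3120)*(1/2890) - 137/(7 - 27000 - 3*900 - 90) = -2860*1/2890 - 137/(7 - 27000 - 2700 - 90) = -286/289 - 137/(-29783) = -286/289 - 137*(-1/29783) = -286/289 + 137/29783 = -8478345/8607287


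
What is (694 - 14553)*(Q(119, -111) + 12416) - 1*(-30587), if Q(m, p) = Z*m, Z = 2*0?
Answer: -172042757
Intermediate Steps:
Z = 0
Q(m, p) = 0 (Q(m, p) = 0*m = 0)
(694 - 14553)*(Q(119, -111) + 12416) - 1*(-30587) = (694 - 14553)*(0 + 12416) - 1*(-30587) = -13859*12416 + 30587 = -172073344 + 30587 = -172042757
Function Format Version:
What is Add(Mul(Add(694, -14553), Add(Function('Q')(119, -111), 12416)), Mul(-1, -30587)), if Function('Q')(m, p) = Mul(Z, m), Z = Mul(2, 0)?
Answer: -172042757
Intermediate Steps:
Z = 0
Function('Q')(m, p) = 0 (Function('Q')(m, p) = Mul(0, m) = 0)
Add(Mul(Add(694, -14553), Add(Function('Q')(119, -111), 12416)), Mul(-1, -30587)) = Add(Mul(Add(694, -14553), Add(0, 12416)), Mul(-1, -30587)) = Add(Mul(-13859, 12416), 30587) = Add(-172073344, 30587) = -172042757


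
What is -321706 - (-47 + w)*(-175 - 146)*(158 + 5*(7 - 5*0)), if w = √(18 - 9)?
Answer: -3047638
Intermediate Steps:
w = 3 (w = √9 = 3)
-321706 - (-47 + w)*(-175 - 146)*(158 + 5*(7 - 5*0)) = -321706 - (-47 + 3)*(-175 - 146)*(158 + 5*(7 - 5*0)) = -321706 - (-44)*(-321*(158 + 5*(7 + 0))) = -321706 - (-44)*(-321*(158 + 5*7)) = -321706 - (-44)*(-321*(158 + 35)) = -321706 - (-44)*(-321*193) = -321706 - (-44)*(-61953) = -321706 - 1*2725932 = -321706 - 2725932 = -3047638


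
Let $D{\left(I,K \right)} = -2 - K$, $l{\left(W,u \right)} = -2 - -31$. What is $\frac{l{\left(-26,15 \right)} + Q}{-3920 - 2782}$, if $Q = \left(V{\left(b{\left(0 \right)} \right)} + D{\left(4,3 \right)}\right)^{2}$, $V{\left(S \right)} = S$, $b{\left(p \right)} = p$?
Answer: $- \frac{9}{1117} \approx -0.0080573$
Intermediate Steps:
$l{\left(W,u \right)} = 29$ ($l{\left(W,u \right)} = -2 + 31 = 29$)
$Q = 25$ ($Q = \left(0 - 5\right)^{2} = \left(-5\right)^{2} = 25$)
$\frac{l{\left(-26,15 \right)} + Q}{-3920 - 2782} = \frac{29 + 25}{-3920 - 2782} = \frac{54}{-6702} = 54 \left(- \frac{1}{6702}\right) = - \frac{9}{1117}$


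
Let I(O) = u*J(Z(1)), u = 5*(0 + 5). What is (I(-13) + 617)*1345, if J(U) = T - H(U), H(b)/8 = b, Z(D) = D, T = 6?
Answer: 762615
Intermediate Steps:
H(b) = 8*b
J(U) = 6 - 8*U
u = 25 (u = 5*5 = 25)
I(O) = -50 (I(O) = 25*(6 - 8*1) = 25*(6 - 8) = 25*(-2) = -50)
(I(-13) + 617)*1345 = (-50 + 617)*1345 = 567*1345 = 762615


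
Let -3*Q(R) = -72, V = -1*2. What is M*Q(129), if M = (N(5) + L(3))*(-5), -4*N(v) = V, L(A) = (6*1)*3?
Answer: -2220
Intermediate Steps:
L(A) = 18 (L(A) = 6*3 = 18)
V = -2
N(v) = ½ (N(v) = -¼*(-2) = ½)
Q(R) = 24 (Q(R) = -⅓*(-72) = 24)
M = -185/2 (M = (½ + 18)*(-5) = (37/2)*(-5) = -185/2 ≈ -92.500)
M*Q(129) = -185/2*24 = -2220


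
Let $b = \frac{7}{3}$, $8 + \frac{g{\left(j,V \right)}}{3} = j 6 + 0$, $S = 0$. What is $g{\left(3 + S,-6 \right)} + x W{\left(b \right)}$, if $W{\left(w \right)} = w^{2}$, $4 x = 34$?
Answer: $\frac{1373}{18} \approx 76.278$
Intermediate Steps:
$g{\left(j,V \right)} = -24 + 18 j$ ($g{\left(j,V \right)} = -24 + 3 \left(j 6 + 0\right) = -24 + 3 \left(6 j + 0\right) = -24 + 3 \cdot 6 j = -24 + 18 j$)
$b = \frac{7}{3}$ ($b = 7 \cdot \frac{1}{3} = \frac{7}{3} \approx 2.3333$)
$x = \frac{17}{2}$ ($x = \frac{1}{4} \cdot 34 = \frac{17}{2} \approx 8.5$)
$g{\left(3 + S,-6 \right)} + x W{\left(b \right)} = \left(-24 + 18 \left(3 + 0\right)\right) + \frac{17 \left(\frac{7}{3}\right)^{2}}{2} = \left(-24 + 18 \cdot 3\right) + \frac{17}{2} \cdot \frac{49}{9} = \left(-24 + 54\right) + \frac{833}{18} = 30 + \frac{833}{18} = \frac{1373}{18}$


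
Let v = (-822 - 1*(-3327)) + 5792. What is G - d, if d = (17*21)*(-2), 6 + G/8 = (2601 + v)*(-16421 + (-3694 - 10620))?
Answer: -2679599574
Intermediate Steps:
v = 8297 (v = (-822 + 3327) + 5792 = 2505 + 5792 = 8297)
G = -2679600288 (G = -48 + 8*((2601 + 8297)*(-16421 + (-3694 - 10620))) = -48 + 8*(10898*(-16421 - 14314)) = -48 + 8*(10898*(-30735)) = -48 + 8*(-334950030) = -48 - 2679600240 = -2679600288)
d = -714 (d = 357*(-2) = -714)
G - d = -2679600288 - 1*(-714) = -2679600288 + 714 = -2679599574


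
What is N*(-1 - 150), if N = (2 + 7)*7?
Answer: -9513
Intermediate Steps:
N = 63 (N = 9*7 = 63)
N*(-1 - 150) = 63*(-1 - 150) = 63*(-151) = -9513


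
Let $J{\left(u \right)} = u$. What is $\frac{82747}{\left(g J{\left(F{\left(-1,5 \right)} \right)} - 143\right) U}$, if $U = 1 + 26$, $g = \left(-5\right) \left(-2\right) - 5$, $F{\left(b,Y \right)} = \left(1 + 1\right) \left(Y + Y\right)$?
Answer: $- \frac{82747}{1161} \approx -71.272$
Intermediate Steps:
$F{\left(b,Y \right)} = 4 Y$ ($F{\left(b,Y \right)} = 2 \cdot 2 Y = 4 Y$)
$g = 5$ ($g = 10 - 5 = 5$)
$U = 27$
$\frac{82747}{\left(g J{\left(F{\left(-1,5 \right)} \right)} - 143\right) U} = \frac{82747}{\left(5 \cdot 4 \cdot 5 - 143\right) 27} = \frac{82747}{\left(5 \cdot 20 - 143\right) 27} = \frac{82747}{\left(100 - 143\right) 27} = \frac{82747}{\left(-43\right) 27} = \frac{82747}{-1161} = 82747 \left(- \frac{1}{1161}\right) = - \frac{82747}{1161}$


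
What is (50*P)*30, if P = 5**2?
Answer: 37500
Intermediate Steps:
P = 25
(50*P)*30 = (50*25)*30 = 1250*30 = 37500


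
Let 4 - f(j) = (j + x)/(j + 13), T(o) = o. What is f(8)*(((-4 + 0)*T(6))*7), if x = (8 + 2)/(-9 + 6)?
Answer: -1904/3 ≈ -634.67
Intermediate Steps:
x = -10/3 (x = 10/(-3) = 10*(-⅓) = -10/3 ≈ -3.3333)
f(j) = 4 - (-10/3 + j)/(13 + j) (f(j) = 4 - (j - 10/3)/(j + 13) = 4 - (-10/3 + j)/(13 + j))
f(8)*(((-4 + 0)*T(6))*7) = ((166 + 9*8)/(3*(13 + 8)))*(((-4 + 0)*6)*7) = ((⅓)*(166 + 72)/21)*(-4*6*7) = ((⅓)*(1/21)*238)*(-24*7) = (34/9)*(-168) = -1904/3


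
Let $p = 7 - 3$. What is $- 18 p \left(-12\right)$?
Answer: $864$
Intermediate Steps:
$p = 4$ ($p = 7 - 3 = 4$)
$- 18 p \left(-12\right) = \left(-18\right) 4 \left(-12\right) = \left(-72\right) \left(-12\right) = 864$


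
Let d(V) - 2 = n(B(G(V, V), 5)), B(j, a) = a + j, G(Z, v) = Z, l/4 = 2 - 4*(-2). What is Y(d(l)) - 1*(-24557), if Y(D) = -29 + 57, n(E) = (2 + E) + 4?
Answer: 24585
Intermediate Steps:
l = 40 (l = 4*(2 - 4*(-2)) = 4*(2 + 8) = 4*10 = 40)
n(E) = 6 + E
d(V) = 13 + V (d(V) = 2 + (6 + (5 + V)) = 2 + (11 + V) = 13 + V)
Y(D) = 28
Y(d(l)) - 1*(-24557) = 28 - 1*(-24557) = 28 + 24557 = 24585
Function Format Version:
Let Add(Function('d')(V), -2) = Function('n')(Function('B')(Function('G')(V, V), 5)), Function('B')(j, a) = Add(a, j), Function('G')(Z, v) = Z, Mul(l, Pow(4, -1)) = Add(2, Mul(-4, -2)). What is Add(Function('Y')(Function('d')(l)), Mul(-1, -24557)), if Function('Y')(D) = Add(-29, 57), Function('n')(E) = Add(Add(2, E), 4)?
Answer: 24585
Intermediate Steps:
l = 40 (l = Mul(4, Add(2, Mul(-4, -2))) = Mul(4, Add(2, 8)) = Mul(4, 10) = 40)
Function('n')(E) = Add(6, E)
Function('d')(V) = Add(13, V) (Function('d')(V) = Add(2, Add(6, Add(5, V))) = Add(2, Add(11, V)) = Add(13, V))
Function('Y')(D) = 28
Add(Function('Y')(Function('d')(l)), Mul(-1, -24557)) = Add(28, Mul(-1, -24557)) = Add(28, 24557) = 24585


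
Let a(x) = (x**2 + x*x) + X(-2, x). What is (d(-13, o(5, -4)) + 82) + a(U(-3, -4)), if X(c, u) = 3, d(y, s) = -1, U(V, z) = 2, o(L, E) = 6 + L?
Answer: 92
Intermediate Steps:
a(x) = 3 + 2*x**2 (a(x) = (x**2 + x*x) + 3 = (x**2 + x**2) + 3 = 2*x**2 + 3 = 3 + 2*x**2)
(d(-13, o(5, -4)) + 82) + a(U(-3, -4)) = (-1 + 82) + (3 + 2*2**2) = 81 + (3 + 2*4) = 81 + (3 + 8) = 81 + 11 = 92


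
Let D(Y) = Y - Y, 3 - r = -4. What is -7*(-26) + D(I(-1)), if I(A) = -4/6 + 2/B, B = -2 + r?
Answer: 182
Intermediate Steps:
r = 7 (r = 3 - 1*(-4) = 3 + 4 = 7)
B = 5 (B = -2 + 7 = 5)
I(A) = -4/15 (I(A) = -4/6 + 2/5 = -4*1/6 + 2*(1/5) = -2/3 + 2/5 = -4/15)
D(Y) = 0
-7*(-26) + D(I(-1)) = -7*(-26) + 0 = 182 + 0 = 182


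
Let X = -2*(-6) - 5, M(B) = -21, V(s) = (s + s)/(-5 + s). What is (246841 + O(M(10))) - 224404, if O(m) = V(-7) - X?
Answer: 134587/6 ≈ 22431.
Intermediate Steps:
V(s) = 2*s/(-5 + s) (V(s) = (2*s)/(-5 + s) = 2*s/(-5 + s))
X = 7 (X = 12 - 5 = 7)
O(m) = -35/6 (O(m) = 2*(-7)/(-5 - 7) - 1*7 = 2*(-7)/(-12) - 7 = 2*(-7)*(-1/12) - 7 = 7/6 - 7 = -35/6)
(246841 + O(M(10))) - 224404 = (246841 - 35/6) - 224404 = 1481011/6 - 224404 = 134587/6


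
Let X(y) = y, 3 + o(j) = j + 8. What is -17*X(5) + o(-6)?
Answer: -86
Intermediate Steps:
o(j) = 5 + j (o(j) = -3 + (j + 8) = -3 + (8 + j) = 5 + j)
-17*X(5) + o(-6) = -17*5 + (5 - 6) = -85 - 1 = -86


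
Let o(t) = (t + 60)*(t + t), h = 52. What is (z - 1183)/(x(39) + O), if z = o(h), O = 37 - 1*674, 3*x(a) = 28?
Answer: -4485/269 ≈ -16.673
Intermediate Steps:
x(a) = 28/3 (x(a) = (⅓)*28 = 28/3)
O = -637 (O = 37 - 674 = -637)
o(t) = 2*t*(60 + t) (o(t) = (60 + t)*(2*t) = 2*t*(60 + t))
z = 11648 (z = 2*52*(60 + 52) = 2*52*112 = 11648)
(z - 1183)/(x(39) + O) = (11648 - 1183)/(28/3 - 637) = 10465/(-1883/3) = 10465*(-3/1883) = -4485/269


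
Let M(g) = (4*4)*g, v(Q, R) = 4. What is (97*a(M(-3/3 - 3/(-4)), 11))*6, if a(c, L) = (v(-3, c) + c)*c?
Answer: 0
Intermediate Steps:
M(g) = 16*g
a(c, L) = c*(4 + c) (a(c, L) = (4 + c)*c = c*(4 + c))
(97*a(M(-3/3 - 3/(-4)), 11))*6 = (97*((16*(-3/3 - 3/(-4)))*(4 + 16*(-3/3 - 3/(-4)))))*6 = (97*((16*(-3*1/3 - 3*(-1/4)))*(4 + 16*(-3*1/3 - 3*(-1/4)))))*6 = (97*((16*(-1 + 3/4))*(4 + 16*(-1 + 3/4))))*6 = (97*((16*(-1/4))*(4 + 16*(-1/4))))*6 = (97*(-4*(4 - 4)))*6 = (97*(-4*0))*6 = (97*0)*6 = 0*6 = 0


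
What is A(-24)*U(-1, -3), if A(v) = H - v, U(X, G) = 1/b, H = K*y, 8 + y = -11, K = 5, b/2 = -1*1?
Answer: 71/2 ≈ 35.500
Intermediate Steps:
b = -2 (b = 2*(-1*1) = 2*(-1) = -2)
y = -19 (y = -8 - 11 = -19)
H = -95 (H = 5*(-19) = -95)
U(X, G) = -½ (U(X, G) = 1/(-2) = -½)
A(v) = -95 - v
A(-24)*U(-1, -3) = (-95 - 1*(-24))*(-½) = (-95 + 24)*(-½) = -71*(-½) = 71/2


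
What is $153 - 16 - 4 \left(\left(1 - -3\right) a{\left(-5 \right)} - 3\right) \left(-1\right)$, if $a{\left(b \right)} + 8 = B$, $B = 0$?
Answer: $2393$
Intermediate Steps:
$a{\left(b \right)} = -8$ ($a{\left(b \right)} = -8 + 0 = -8$)
$153 - 16 - 4 \left(\left(1 - -3\right) a{\left(-5 \right)} - 3\right) \left(-1\right) = 153 - 16 - 4 \left(\left(1 - -3\right) \left(-8\right) - 3\right) \left(-1\right) = 153 - 16 - 4 \left(\left(1 + 3\right) \left(-8\right) - 3\right) \left(-1\right) = 153 - 16 - 4 \left(4 \left(-8\right) - 3\right) \left(-1\right) = 153 - 16 - 4 \left(-32 - 3\right) \left(-1\right) = 153 - 16 \left(-4\right) \left(-35\right) \left(-1\right) = 153 - 16 \cdot 140 \left(-1\right) = 153 - -2240 = 153 + 2240 = 2393$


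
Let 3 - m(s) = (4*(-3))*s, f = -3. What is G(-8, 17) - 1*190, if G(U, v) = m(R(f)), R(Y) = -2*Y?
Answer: -115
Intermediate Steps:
m(s) = 3 + 12*s (m(s) = 3 - 4*(-3)*s = 3 - (-12)*s = 3 + 12*s)
G(U, v) = 75 (G(U, v) = 3 + 12*(-2*(-3)) = 3 + 12*6 = 3 + 72 = 75)
G(-8, 17) - 1*190 = 75 - 1*190 = 75 - 190 = -115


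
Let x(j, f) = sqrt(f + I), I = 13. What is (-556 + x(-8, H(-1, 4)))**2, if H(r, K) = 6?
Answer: (556 - sqrt(19))**2 ≈ 3.0431e+5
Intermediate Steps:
x(j, f) = sqrt(13 + f) (x(j, f) = sqrt(f + 13) = sqrt(13 + f))
(-556 + x(-8, H(-1, 4)))**2 = (-556 + sqrt(13 + 6))**2 = (-556 + sqrt(19))**2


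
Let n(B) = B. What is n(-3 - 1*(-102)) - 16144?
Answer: -16045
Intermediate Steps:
n(-3 - 1*(-102)) - 16144 = (-3 - 1*(-102)) - 16144 = (-3 + 102) - 16144 = 99 - 16144 = -16045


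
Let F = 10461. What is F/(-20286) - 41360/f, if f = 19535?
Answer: -69558973/26419134 ≈ -2.6329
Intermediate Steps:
F/(-20286) - 41360/f = 10461/(-20286) - 41360/19535 = 10461*(-1/20286) - 41360*1/19535 = -3487/6762 - 8272/3907 = -69558973/26419134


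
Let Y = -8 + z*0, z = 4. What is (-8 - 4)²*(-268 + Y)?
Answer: -39744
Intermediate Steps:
Y = -8 (Y = -8 + 4*0 = -8 + 0 = -8)
(-8 - 4)²*(-268 + Y) = (-8 - 4)²*(-268 - 8) = (-12)²*(-276) = 144*(-276) = -39744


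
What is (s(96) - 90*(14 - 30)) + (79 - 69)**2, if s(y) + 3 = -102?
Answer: 1435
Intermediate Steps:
s(y) = -105 (s(y) = -3 - 102 = -105)
(s(96) - 90*(14 - 30)) + (79 - 69)**2 = (-105 - 90*(14 - 30)) + (79 - 69)**2 = (-105 - 90*(-16)) + 10**2 = (-105 + 1440) + 100 = 1335 + 100 = 1435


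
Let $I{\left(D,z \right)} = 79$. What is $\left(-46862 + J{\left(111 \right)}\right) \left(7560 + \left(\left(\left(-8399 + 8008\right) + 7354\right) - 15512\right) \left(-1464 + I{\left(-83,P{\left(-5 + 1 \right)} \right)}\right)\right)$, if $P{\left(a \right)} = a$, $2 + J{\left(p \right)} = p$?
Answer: $-553926037525$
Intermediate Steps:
$J{\left(p \right)} = -2 + p$
$\left(-46862 + J{\left(111 \right)}\right) \left(7560 + \left(\left(\left(-8399 + 8008\right) + 7354\right) - 15512\right) \left(-1464 + I{\left(-83,P{\left(-5 + 1 \right)} \right)}\right)\right) = \left(-46862 + \left(-2 + 111\right)\right) \left(7560 + \left(\left(\left(-8399 + 8008\right) + 7354\right) - 15512\right) \left(-1464 + 79\right)\right) = \left(-46862 + 109\right) \left(7560 + \left(\left(-391 + 7354\right) - 15512\right) \left(-1385\right)\right) = - 46753 \left(7560 + \left(6963 - 15512\right) \left(-1385\right)\right) = - 46753 \left(7560 - -11840365\right) = - 46753 \left(7560 + 11840365\right) = \left(-46753\right) 11847925 = -553926037525$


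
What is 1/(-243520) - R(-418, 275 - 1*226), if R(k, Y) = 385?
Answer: -93755201/243520 ≈ -385.00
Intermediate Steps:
1/(-243520) - R(-418, 275 - 1*226) = 1/(-243520) - 1*385 = -1/243520 - 385 = -93755201/243520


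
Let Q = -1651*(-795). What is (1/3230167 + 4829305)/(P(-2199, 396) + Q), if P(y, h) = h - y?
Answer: 3899865410984/1062030457095 ≈ 3.6721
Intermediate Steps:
Q = 1312545
(1/3230167 + 4829305)/(P(-2199, 396) + Q) = (1/3230167 + 4829305)/((396 - 1*(-2199)) + 1312545) = (1/3230167 + 4829305)/((396 + 2199) + 1312545) = 15599461643936/(3230167*(2595 + 1312545)) = (15599461643936/3230167)/1315140 = (15599461643936/3230167)*(1/1315140) = 3899865410984/1062030457095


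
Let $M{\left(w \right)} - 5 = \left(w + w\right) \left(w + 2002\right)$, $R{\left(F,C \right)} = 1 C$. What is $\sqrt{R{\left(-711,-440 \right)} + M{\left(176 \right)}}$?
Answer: $\sqrt{766221} \approx 875.34$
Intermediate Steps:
$R{\left(F,C \right)} = C$
$M{\left(w \right)} = 5 + 2 w \left(2002 + w\right)$ ($M{\left(w \right)} = 5 + \left(w + w\right) \left(w + 2002\right) = 5 + 2 w \left(2002 + w\right)$)
$\sqrt{R{\left(-711,-440 \right)} + M{\left(176 \right)}} = \sqrt{-440 + \left(5 + 2 \cdot 176^{2} + 4004 \cdot 176\right)} = \sqrt{-440 + \left(5 + 2 \cdot 30976 + 704704\right)} = \sqrt{-440 + \left(5 + 61952 + 704704\right)} = \sqrt{-440 + 766661} = \sqrt{766221}$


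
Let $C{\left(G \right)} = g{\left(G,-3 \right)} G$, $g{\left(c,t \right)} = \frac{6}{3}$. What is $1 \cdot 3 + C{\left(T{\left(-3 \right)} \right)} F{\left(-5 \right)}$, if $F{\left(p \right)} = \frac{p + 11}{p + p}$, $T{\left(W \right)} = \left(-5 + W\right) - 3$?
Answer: $\frac{81}{5} \approx 16.2$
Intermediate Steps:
$T{\left(W \right)} = -8 + W$
$g{\left(c,t \right)} = 2$ ($g{\left(c,t \right)} = 6 \cdot \frac{1}{3} = 2$)
$F{\left(p \right)} = \frac{11 + p}{2 p}$
$C{\left(G \right)} = 2 G$
$1 \cdot 3 + C{\left(T{\left(-3 \right)} \right)} F{\left(-5 \right)} = 1 \cdot 3 + 2 \left(-8 - 3\right) \frac{11 - 5}{2 \left(-5\right)} = 3 + 2 \left(-11\right) \frac{1}{2} \left(- \frac{1}{5}\right) 6 = 3 - - \frac{66}{5} = 3 + \frac{66}{5} = \frac{81}{5}$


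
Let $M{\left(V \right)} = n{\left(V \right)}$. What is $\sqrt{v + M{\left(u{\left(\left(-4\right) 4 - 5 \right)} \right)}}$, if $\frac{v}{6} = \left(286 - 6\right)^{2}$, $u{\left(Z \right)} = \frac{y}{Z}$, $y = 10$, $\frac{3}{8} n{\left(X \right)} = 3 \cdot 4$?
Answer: $4 \sqrt{29402} \approx 685.88$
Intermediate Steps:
$n{\left(X \right)} = 32$ ($n{\left(X \right)} = \frac{8 \cdot 3 \cdot 4}{3} = \frac{8}{3} \cdot 12 = 32$)
$u{\left(Z \right)} = \frac{10}{Z}$
$v = 470400$ ($v = 6 \left(286 - 6\right)^{2} = 6 \cdot 280^{2} = 6 \cdot 78400 = 470400$)
$M{\left(V \right)} = 32$
$\sqrt{v + M{\left(u{\left(\left(-4\right) 4 - 5 \right)} \right)}} = \sqrt{470400 + 32} = \sqrt{470432} = 4 \sqrt{29402}$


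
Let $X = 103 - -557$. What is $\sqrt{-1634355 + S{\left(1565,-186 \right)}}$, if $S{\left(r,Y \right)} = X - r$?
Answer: $2 i \sqrt{408815} \approx 1278.8 i$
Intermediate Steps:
$X = 660$ ($X = 103 + 557 = 660$)
$S{\left(r,Y \right)} = 660 - r$
$\sqrt{-1634355 + S{\left(1565,-186 \right)}} = \sqrt{-1634355 + \left(660 - 1565\right)} = \sqrt{-1634355 - 905} = \sqrt{-1635260} = 2 i \sqrt{408815}$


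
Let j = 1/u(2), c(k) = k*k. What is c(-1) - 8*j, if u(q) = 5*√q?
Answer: 1 - 4*√2/5 ≈ -0.13137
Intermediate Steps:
c(k) = k²
j = √2/10 (j = 1/(5*√2) = √2/10 ≈ 0.14142)
c(-1) - 8*j = (-1)² - 4*√2/5 = 1 - 4*√2/5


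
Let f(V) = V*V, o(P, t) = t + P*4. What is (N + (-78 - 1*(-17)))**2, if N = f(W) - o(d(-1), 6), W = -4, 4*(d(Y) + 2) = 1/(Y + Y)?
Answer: 7225/4 ≈ 1806.3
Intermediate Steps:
d(Y) = -2 + 1/(8*Y) (d(Y) = -2 + 1/(4*(Y + Y)) = -2 + 1/(4*((2*Y))) = -2 + (1/(2*Y))/4 = -2 + 1/(8*Y))
o(P, t) = t + 4*P
f(V) = V**2
N = 37/2 (N = (-4)**2 - (6 + 4*(-2 + (1/8)/(-1))) = 16 - (6 + 4*(-2 + (1/8)*(-1))) = 16 - (6 + 4*(-2 - 1/8)) = 16 - (6 + 4*(-17/8)) = 16 - (6 - 17/2) = 16 - 1*(-5/2) = 16 + 5/2 = 37/2 ≈ 18.500)
(N + (-78 - 1*(-17)))**2 = (37/2 + (-78 - 1*(-17)))**2 = (37/2 + (-78 + 17))**2 = (37/2 - 61)**2 = (-85/2)**2 = 7225/4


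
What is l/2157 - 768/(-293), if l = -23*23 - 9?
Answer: 1498942/632001 ≈ 2.3717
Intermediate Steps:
l = -538 (l = -529 - 9 = -538)
l/2157 - 768/(-293) = -538/2157 - 768/(-293) = -538*1/2157 - 768*(-1/293) = -538/2157 + 768/293 = 1498942/632001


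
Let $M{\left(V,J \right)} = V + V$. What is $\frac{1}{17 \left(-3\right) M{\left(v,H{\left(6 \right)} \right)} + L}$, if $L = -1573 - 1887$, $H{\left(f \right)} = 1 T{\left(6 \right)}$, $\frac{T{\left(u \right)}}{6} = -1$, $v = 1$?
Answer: $- \frac{1}{3562} \approx -0.00028074$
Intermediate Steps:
$T{\left(u \right)} = -6$ ($T{\left(u \right)} = 6 \left(-1\right) = -6$)
$H{\left(f \right)} = -6$ ($H{\left(f \right)} = 1 \left(-6\right) = -6$)
$M{\left(V,J \right)} = 2 V$
$L = -3460$
$\frac{1}{17 \left(-3\right) M{\left(v,H{\left(6 \right)} \right)} + L} = \frac{1}{17 \left(-3\right) 2 \cdot 1 - 3460} = \frac{1}{\left(-51\right) 2 - 3460} = \frac{1}{-102 - 3460} = \frac{1}{-3562} = - \frac{1}{3562}$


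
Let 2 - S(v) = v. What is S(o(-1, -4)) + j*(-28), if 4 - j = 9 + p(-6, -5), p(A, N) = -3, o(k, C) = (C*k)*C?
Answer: 74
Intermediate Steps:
o(k, C) = k*C²
S(v) = 2 - v
j = -2 (j = 4 - (9 - 3) = 4 - 1*6 = 4 - 6 = -2)
S(o(-1, -4)) + j*(-28) = (2 - (-1)*(-4)²) - 2*(-28) = (2 - (-1)*16) + 56 = (2 - 1*(-16)) + 56 = (2 + 16) + 56 = 18 + 56 = 74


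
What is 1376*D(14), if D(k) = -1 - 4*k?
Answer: -78432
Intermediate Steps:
1376*D(14) = 1376*(-1 - 4*14) = 1376*(-1 - 56) = 1376*(-57) = -78432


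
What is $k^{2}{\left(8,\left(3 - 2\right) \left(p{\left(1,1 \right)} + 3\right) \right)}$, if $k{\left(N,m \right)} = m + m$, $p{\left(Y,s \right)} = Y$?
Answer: $64$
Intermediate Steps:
$k{\left(N,m \right)} = 2 m$
$k^{2}{\left(8,\left(3 - 2\right) \left(p{\left(1,1 \right)} + 3\right) \right)} = \left(2 \left(3 - 2\right) \left(1 + 3\right)\right)^{2} = \left(2 \cdot 1 \cdot 4\right)^{2} = \left(2 \cdot 4\right)^{2} = 8^{2} = 64$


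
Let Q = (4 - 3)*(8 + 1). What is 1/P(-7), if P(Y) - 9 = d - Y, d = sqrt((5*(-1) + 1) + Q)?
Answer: 16/251 - sqrt(5)/251 ≈ 0.054836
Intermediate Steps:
Q = 9 (Q = 1*9 = 9)
d = sqrt(5) (d = sqrt((5*(-1) + 1) + 9) = sqrt((-5 + 1) + 9) = sqrt(-4 + 9) = sqrt(5) ≈ 2.2361)
P(Y) = 9 + sqrt(5) - Y (P(Y) = 9 + (sqrt(5) - Y) = 9 + sqrt(5) - Y)
1/P(-7) = 1/(9 + sqrt(5) - 1*(-7)) = 1/(9 + sqrt(5) + 7) = 1/(16 + sqrt(5))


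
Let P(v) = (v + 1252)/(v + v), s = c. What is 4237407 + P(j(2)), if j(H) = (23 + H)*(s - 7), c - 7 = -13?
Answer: 2754313623/650 ≈ 4.2374e+6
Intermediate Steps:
c = -6 (c = 7 - 13 = -6)
s = -6
j(H) = -299 - 13*H (j(H) = (23 + H)*(-6 - 7) = (23 + H)*(-13) = -299 - 13*H)
P(v) = (1252 + v)/(2*v) (P(v) = (1252 + v)/((2*v)) = (1252 + v)*(1/(2*v)) = (1252 + v)/(2*v))
4237407 + P(j(2)) = 4237407 + (1252 + (-299 - 13*2))/(2*(-299 - 13*2)) = 4237407 + (1252 + (-299 - 26))/(2*(-299 - 26)) = 4237407 + (½)*(1252 - 325)/(-325) = 4237407 + (½)*(-1/325)*927 = 4237407 - 927/650 = 2754313623/650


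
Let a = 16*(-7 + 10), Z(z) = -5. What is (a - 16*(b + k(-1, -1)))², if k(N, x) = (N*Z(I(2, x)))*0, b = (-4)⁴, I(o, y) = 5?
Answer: 16386304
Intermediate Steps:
b = 256
k(N, x) = 0 (k(N, x) = (N*(-5))*0 = -5*N*0 = 0)
a = 48 (a = 16*3 = 48)
(a - 16*(b + k(-1, -1)))² = (48 - 16*(256 + 0))² = (48 - 16*256)² = (48 - 4096)² = (-4048)² = 16386304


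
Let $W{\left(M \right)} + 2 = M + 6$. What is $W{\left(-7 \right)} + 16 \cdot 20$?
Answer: $317$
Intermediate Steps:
$W{\left(M \right)} = 4 + M$ ($W{\left(M \right)} = -2 + \left(M + 6\right) = -2 + \left(6 + M\right) = 4 + M$)
$W{\left(-7 \right)} + 16 \cdot 20 = \left(4 - 7\right) + 16 \cdot 20 = -3 + 320 = 317$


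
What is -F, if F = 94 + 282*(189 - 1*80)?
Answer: -30832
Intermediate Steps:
F = 30832 (F = 94 + 282*(189 - 80) = 94 + 282*109 = 94 + 30738 = 30832)
-F = -1*30832 = -30832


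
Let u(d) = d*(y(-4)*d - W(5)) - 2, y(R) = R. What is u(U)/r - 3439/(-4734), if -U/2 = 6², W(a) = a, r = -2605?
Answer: 105428047/12332070 ≈ 8.5491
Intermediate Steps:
U = -72 (U = -2*6² = -2*36 = -72)
u(d) = -2 + d*(-5 - 4*d) (u(d) = d*(-4*d - 1*5) - 2 = d*(-4*d - 5) - 2 = d*(-5 - 4*d) - 2 = -2 + d*(-5 - 4*d))
u(U)/r - 3439/(-4734) = (-2 - 5*(-72) - 4*(-72)²)/(-2605) - 3439/(-4734) = (-2 + 360 - 4*5184)*(-1/2605) - 3439*(-1/4734) = (-2 + 360 - 20736)*(-1/2605) + 3439/4734 = -20378*(-1/2605) + 3439/4734 = 20378/2605 + 3439/4734 = 105428047/12332070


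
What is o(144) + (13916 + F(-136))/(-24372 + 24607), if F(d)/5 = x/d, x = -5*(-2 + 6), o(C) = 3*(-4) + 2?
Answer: 393269/7990 ≈ 49.220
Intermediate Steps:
o(C) = -10 (o(C) = -12 + 2 = -10)
x = -20 (x = -5*4 = -20)
F(d) = -100/d (F(d) = 5*(-20/d) = -100/d)
o(144) + (13916 + F(-136))/(-24372 + 24607) = -10 + (13916 - 100/(-136))/(-24372 + 24607) = -10 + (13916 - 100*(-1/136))/235 = -10 + (13916 + 25/34)*(1/235) = -10 + (473169/34)*(1/235) = -10 + 473169/7990 = 393269/7990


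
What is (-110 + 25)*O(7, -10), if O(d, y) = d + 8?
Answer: -1275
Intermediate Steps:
O(d, y) = 8 + d
(-110 + 25)*O(7, -10) = (-110 + 25)*(8 + 7) = -85*15 = -1275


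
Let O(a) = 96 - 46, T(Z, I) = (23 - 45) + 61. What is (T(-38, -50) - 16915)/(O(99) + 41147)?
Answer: -16876/41197 ≈ -0.40964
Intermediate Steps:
T(Z, I) = 39 (T(Z, I) = -22 + 61 = 39)
O(a) = 50
(T(-38, -50) - 16915)/(O(99) + 41147) = (39 - 16915)/(50 + 41147) = -16876/41197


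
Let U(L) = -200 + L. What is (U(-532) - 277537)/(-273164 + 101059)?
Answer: 278269/172105 ≈ 1.6169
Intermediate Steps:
(U(-532) - 277537)/(-273164 + 101059) = ((-200 - 532) - 277537)/(-273164 + 101059) = (-732 - 277537)/(-172105) = -278269*(-1/172105) = 278269/172105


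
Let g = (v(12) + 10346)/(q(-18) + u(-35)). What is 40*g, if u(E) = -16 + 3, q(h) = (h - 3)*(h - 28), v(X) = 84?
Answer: 417200/953 ≈ 437.78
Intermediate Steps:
q(h) = (-28 + h)*(-3 + h) (q(h) = (-3 + h)*(-28 + h) = (-28 + h)*(-3 + h))
u(E) = -13
g = 10430/953 (g = (84 + 10346)/((84 + (-18)**2 - 31*(-18)) - 13) = 10430/((84 + 324 + 558) - 13) = 10430/(966 - 13) = 10430/953 ≈ 10.944)
40*g = 40*(10430/953) = 417200/953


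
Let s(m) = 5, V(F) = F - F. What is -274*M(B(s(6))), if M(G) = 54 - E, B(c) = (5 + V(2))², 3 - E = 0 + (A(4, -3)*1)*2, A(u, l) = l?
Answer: -12330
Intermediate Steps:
V(F) = 0
E = 9 (E = 3 - (0 - 3*1*2) = 3 - (0 - 3*2) = 3 - (0 - 6) = 3 - 1*(-6) = 3 + 6 = 9)
B(c) = 25 (B(c) = (5 + 0)² = 5² = 25)
M(G) = 45 (M(G) = 54 - 1*9 = 54 - 9 = 45)
-274*M(B(s(6))) = -274*45 = -12330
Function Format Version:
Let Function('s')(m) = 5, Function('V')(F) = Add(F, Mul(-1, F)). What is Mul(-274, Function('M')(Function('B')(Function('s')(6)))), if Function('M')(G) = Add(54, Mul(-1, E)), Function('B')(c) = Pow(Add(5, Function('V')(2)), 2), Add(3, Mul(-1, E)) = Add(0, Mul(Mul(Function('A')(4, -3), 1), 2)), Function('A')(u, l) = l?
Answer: -12330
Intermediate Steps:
Function('V')(F) = 0
E = 9 (E = Add(3, Mul(-1, Add(0, Mul(Mul(-3, 1), 2)))) = Add(3, Mul(-1, Add(0, Mul(-3, 2)))) = Add(3, Mul(-1, Add(0, -6))) = Add(3, Mul(-1, -6)) = Add(3, 6) = 9)
Function('B')(c) = 25 (Function('B')(c) = Pow(Add(5, 0), 2) = Pow(5, 2) = 25)
Function('M')(G) = 45 (Function('M')(G) = Add(54, Mul(-1, 9)) = Add(54, -9) = 45)
Mul(-274, Function('M')(Function('B')(Function('s')(6)))) = Mul(-274, 45) = -12330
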